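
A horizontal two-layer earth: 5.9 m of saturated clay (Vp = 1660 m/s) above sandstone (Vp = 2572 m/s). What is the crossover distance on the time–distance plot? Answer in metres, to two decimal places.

x_cross = 2h·√((V₂+V₁)/(V₂−V₁)).
(V₂+V₁)/(V₂−V₁) = (2572+1660)/(2572−1660) = 4.6404; √ = 2.1541.
x_cross = 2·5.9·2.1541 = 25.42 m.

25.42 m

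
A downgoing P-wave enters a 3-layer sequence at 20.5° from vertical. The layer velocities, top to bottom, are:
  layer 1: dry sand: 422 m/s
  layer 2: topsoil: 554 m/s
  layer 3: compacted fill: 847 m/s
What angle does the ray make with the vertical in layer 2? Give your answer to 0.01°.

Ray parameter p = sin 20.5° / 422 = 8.2988e-04 s/m.
sin θ_2 = p·V_2 = 8.2988e-04 × 554 = 0.4598.
θ_2 = 27.37° from the vertical.

27.37°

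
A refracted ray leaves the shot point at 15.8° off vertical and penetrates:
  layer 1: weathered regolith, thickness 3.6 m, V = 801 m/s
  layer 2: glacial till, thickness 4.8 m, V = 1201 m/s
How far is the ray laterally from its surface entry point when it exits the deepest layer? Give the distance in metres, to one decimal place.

Apply Snell's law at each interface; in layer i the horizontal offset is hᵢ·tan θᵢ.
Layer 1: θ = 15.80°; offset = 3.6·tan 15.80° = 1.019 m.
Layer 2: sin θ = 1201·sin 15.8°/801 = 0.4083, θ = 24.09°; offset = 4.8·tan 24.09° = 2.147 m.
Summing the layer offsets gives 3.165 m.

3.2 m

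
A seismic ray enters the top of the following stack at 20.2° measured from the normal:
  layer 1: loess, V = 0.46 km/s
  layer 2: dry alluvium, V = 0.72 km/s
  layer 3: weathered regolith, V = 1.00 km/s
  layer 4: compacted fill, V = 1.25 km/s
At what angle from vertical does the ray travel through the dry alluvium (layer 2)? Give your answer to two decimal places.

32.72°

Ray parameter p = sin 20.2° / 0.46 = 7.5065e-01 s/km.
sin θ_2 = p·V_2 = 7.5065e-01 × 0.72 = 0.5405.
θ_2 = 32.72° from the vertical.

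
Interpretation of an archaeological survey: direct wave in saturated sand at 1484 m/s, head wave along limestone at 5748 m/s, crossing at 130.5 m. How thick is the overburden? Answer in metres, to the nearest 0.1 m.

x_cross = 2h·√((V₂+V₁)/(V₂−V₁)) → h = x_cross / (2·√((V₂+V₁)/(V₂−V₁))).
√((V₂+V₁)/(V₂−V₁)) = √((5748+1484)/(5748−1484)) = 1.3023.
h = 130.5 / (2·1.3023) = 50.10 m.

50.1 m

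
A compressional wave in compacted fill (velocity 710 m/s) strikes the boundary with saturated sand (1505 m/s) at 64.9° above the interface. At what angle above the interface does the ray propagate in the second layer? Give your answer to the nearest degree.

26°

Angle from the normal: 90° − 64.9° = 25.1°.
sin θ₁/V₁ = sin θ₂/V₂ ⇒ sin θ₂ = 1505·sin 25.1°/710 = 1505·0.4242/710 = 0.8992.
θ₂ = arcsin 0.8992 = 64.05° from the normal.
From the interface: 90° − 64.05° = 25.95°.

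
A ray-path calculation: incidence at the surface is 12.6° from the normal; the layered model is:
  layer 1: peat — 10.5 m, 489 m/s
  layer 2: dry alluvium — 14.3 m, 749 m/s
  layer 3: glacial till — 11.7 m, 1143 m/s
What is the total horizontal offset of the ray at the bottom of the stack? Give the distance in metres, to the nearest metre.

14 m

Apply Snell's law at each interface; in layer i the horizontal offset is hᵢ·tan θᵢ.
Layer 1: θ = 12.60°; offset = 10.5·tan 12.60° = 2.347 m.
Layer 2: sin θ = 749·sin 12.6°/489 = 0.3341, θ = 19.52°; offset = 14.3·tan 19.52° = 5.069 m.
Layer 3: sin θ = 1143·sin 12.6°/489 = 0.5099, θ = 30.66°; offset = 11.7·tan 30.66° = 6.935 m.
Σ offsets = 14.351 m.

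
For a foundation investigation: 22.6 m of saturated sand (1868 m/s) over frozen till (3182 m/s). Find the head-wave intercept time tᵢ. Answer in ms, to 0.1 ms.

tᵢ = 2h·√(V₂²−V₁²)/(V₁V₂).
√(V₂²−V₁²) = √(3182²−1868²) = 2576.0 m/s.
tᵢ = 2·22.6·2576.0/(1868·3182) = 0.01959 s.

19.6 ms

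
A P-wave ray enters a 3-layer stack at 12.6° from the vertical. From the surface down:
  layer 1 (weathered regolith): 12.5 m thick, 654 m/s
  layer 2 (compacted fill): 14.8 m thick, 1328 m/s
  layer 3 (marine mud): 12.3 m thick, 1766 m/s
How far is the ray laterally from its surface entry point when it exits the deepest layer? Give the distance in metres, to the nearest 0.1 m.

Apply Snell's law at each interface; in layer i the horizontal offset is hᵢ·tan θᵢ.
Layer 1: θ = 12.60°; offset = 12.5·tan 12.60° = 2.794 m.
Layer 2: sin θ = 1328·sin 12.6°/654 = 0.4430, θ = 26.29°; offset = 14.8·tan 26.29° = 7.312 m.
Layer 3: sin θ = 1766·sin 12.6°/654 = 0.5891, θ = 36.09°; offset = 12.3·tan 36.09° = 8.966 m.
Total horizontal offset = 19.072 m.

19.1 m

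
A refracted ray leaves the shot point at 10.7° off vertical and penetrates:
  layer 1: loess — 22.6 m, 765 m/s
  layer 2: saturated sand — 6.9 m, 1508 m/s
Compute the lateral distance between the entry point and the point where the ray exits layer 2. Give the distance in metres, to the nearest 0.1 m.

Ray parameter p = sin 10.7° / 765 m/s = 2.4270e-04 s/m.
Layer 1: θ = 10.70°; offset = 22.6·tan 10.70° = 4.270 m.
Layer 2: sin θ = p·1508 = 0.3660 → θ = 21.47°; offset = 6.9·tan 21.47° = 2.714 m.
Total horizontal offset = 6.984 m.

7.0 m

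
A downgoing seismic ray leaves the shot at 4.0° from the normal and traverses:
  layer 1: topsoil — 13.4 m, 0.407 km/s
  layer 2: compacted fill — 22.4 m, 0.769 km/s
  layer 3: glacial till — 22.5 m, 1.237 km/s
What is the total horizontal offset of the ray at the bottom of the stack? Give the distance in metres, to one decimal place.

Apply Snell's law at each interface; in layer i the horizontal offset is hᵢ·tan θᵢ.
Layer 1: θ = 4.00°; offset = 13.4·tan 4.00° = 0.937 m.
Layer 2: sin θ = 0.769·sin 4.0°/0.407 = 0.1318, θ = 7.57°; offset = 22.4·tan 7.57° = 2.978 m.
Layer 3: sin θ = 1.237·sin 4.0°/0.407 = 0.2120, θ = 12.24°; offset = 22.5·tan 12.24° = 4.881 m.
Summing the layer offsets gives 8.797 m.

8.8 m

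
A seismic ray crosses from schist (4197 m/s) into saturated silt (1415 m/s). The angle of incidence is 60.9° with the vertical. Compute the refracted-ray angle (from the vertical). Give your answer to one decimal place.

17.1°

Snell's law: sin θ₂ = (V₂/V₁)·sin θ₁ = (1415/4197)·sin 60.9° = 0.2946.
θ₂ = arcsin 0.2946 = 17.13° from the normal.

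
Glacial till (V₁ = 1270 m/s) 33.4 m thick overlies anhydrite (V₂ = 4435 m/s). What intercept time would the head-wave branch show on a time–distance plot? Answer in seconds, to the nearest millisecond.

tᵢ = 2h·√(V₂²−V₁²)/(V₁V₂).
√(V₂²−V₁²) = √(4435²−1270²) = 4249.3 m/s.
tᵢ = 2·33.4·4249.3/(1270·4435) = 0.05040 s.

0.050 s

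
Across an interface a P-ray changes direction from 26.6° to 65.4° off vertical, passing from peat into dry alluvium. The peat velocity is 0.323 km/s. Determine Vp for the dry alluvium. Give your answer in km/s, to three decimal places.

0.656 km/s

Snell's law: sin 26.6°/V₁ = sin 65.4°/V₂.
V₂ = V₁·sin 65.4°/sin 26.6° = 0.323 × 2.0306 = 0.656 km/s.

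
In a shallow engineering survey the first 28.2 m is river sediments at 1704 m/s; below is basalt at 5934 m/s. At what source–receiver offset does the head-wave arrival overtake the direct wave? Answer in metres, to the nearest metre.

76 m

x_cross = 2h·√((V₂+V₁)/(V₂−V₁)).
(V₂+V₁)/(V₂−V₁) = (5934+1704)/(5934−1704) = 1.8057; √ = 1.3438.
x_cross = 2·28.2·1.3438 = 75.79 m.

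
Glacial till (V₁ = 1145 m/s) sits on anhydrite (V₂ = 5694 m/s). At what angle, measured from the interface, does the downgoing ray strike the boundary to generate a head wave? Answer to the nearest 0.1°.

Critical incidence: sin θ_c = V₁/V₂ = 1145/5694 = 0.2011.
θ_c = arcsin 0.2011 = 11.60°.
Measured from the interface: 90° − 11.60° = 78.40°.

78.4°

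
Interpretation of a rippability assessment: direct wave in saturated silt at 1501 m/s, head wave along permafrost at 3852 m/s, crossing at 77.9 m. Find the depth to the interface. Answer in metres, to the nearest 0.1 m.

x_cross = 2h·√((V₂+V₁)/(V₂−V₁)) → h = x_cross / (2·√((V₂+V₁)/(V₂−V₁))).
√((V₂+V₁)/(V₂−V₁)) = √((3852+1501)/(3852−1501)) = 1.5089.
h = 77.9 / (2·1.5089) = 25.81 m.

25.8 m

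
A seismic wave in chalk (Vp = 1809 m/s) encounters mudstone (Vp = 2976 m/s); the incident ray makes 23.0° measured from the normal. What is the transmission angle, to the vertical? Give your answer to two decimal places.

40.00°

Snell's law: sin θ₂ = (V₂/V₁)·sin θ₁ = (2976/1809)·sin 23.0° = 0.6428.
θ₂ = sin⁻¹(0.6428) = 40.00° (from vertical).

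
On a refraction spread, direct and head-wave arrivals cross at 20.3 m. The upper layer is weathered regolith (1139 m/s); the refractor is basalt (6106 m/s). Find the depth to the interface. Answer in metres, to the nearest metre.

h = (x_cross/2)·√((V₂−V₁)/(V₂+V₁)).
(V₂−V₁)/(V₂+V₁) = (6106−1139)/(6106+1139) = 0.6856; √ = 0.8280.
h = (20.3/2)·0.8280 = 8.40 m.

8 m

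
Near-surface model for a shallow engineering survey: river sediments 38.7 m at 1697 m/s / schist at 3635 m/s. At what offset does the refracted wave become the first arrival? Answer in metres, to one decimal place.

θ_c = arcsin(1697/3635) = 27.83°, so cos θ_c = 0.8843 and tᵢ = 2h cos θ_c/V₁ = 0.0403 s.
At crossover x/V₁ = x/V₂ + tᵢ ⇒ x = tᵢ/(1/V₁ − 1/V₂) = 0.04033/(5.8928e-04 − 2.7510e-04) = 128.38 m.

128.4 m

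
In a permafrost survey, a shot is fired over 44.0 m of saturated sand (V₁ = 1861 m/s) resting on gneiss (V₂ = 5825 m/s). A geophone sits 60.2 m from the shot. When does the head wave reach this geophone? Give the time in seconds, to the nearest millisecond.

0.055 s

t = x/V₂ + 2h·√(V₂²−V₁²)/(V₁V₂).
√(V₂²−V₁²) = √(5825²−1861²) = 5519.7 m/s; delay term = 2·44.0·5519.7/(1861·5825) = 0.04481 s.
t = 60.2/5825 + 0.04481 = 0.05514 s.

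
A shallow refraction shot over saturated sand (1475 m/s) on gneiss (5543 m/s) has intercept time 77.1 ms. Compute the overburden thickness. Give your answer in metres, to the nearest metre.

59 m

θ_c = arcsin(1475/5543) = 15.43°; cos θ_c = 0.9639.
tᵢ = 2h cos θ_c/V₁ ⇒ h = tᵢ·V₁/(2 cos θ_c) = 0.0771·1475/(2·0.9639) = 58.99 m.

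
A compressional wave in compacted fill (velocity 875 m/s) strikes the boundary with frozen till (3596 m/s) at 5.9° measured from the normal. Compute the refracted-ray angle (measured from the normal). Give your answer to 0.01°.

sin θ₁/V₁ = sin θ₂/V₂ ⇒ sin θ₂ = 3596·sin 5.9°/875 = 3596·0.1028/875 = 0.4224.
θ₂ = arcsin 0.4224 = 24.99° from the normal.

24.99°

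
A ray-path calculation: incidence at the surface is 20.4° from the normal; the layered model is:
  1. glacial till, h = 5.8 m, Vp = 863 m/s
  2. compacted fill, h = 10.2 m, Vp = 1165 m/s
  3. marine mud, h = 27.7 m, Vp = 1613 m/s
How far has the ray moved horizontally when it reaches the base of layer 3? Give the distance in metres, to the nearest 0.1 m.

31.4 m

Apply Snell's law at each interface; in layer i the horizontal offset is hᵢ·tan θᵢ.
Layer 1: θ = 20.40°; offset = 5.8·tan 20.40° = 2.157 m.
Layer 2: sin θ = 1165·sin 20.4°/863 = 0.4706, θ = 28.07°; offset = 10.2·tan 28.07° = 5.439 m.
Layer 3: sin θ = 1613·sin 20.4°/863 = 0.6515, θ = 40.65°; offset = 27.7·tan 40.65° = 23.788 m.
Total horizontal offset = 31.384 m.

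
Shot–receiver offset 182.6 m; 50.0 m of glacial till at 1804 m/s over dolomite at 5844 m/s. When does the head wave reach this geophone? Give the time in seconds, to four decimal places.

0.0840 s

θ_c = arcsin(V₁/V₂) = arcsin(1804/5844) = 17.98°, cos θ_c = 0.9512.
Intercept time tᵢ = 2h cos θ_c / V₁ = 2·50.0·0.9512/1804 = 0.05273 s.
t = x/V₂ + tᵢ = 182.6/5844 + 0.05273 = 0.08397 s.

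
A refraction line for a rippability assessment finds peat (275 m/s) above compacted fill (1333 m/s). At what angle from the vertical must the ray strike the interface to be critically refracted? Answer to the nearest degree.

At critical incidence the refracted ray runs along the interface (θ₂ = 90°), so sin θ_c = V₁/V₂.
θ_c = arcsin(275/1333) = arcsin 0.2063 = 11.91°.

12°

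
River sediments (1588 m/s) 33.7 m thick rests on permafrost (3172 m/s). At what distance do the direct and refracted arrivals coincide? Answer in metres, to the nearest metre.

117 m

θ_c = arcsin(1588/3172) = 30.04°, so cos θ_c = 0.8657 and tᵢ = 2h cos θ_c/V₁ = 0.0367 s.
At crossover x/V₁ = x/V₂ + tᵢ ⇒ x = tᵢ/(1/V₁ − 1/V₂) = 0.03674/(6.2972e-04 − 3.1526e-04) = 116.84 m.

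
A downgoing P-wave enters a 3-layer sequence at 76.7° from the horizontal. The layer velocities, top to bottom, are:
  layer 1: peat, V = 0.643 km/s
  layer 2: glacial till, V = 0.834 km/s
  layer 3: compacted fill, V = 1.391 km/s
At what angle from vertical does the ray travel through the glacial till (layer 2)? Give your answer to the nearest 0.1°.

17.4°

From the normal: θ₁ = 90° − 76.7° = 13.3°.
Ray parameter p = sin 13.3° / 0.643 = 3.5778e-01 s/km.
sin θ_2 = p·V_2 = 3.5778e-01 × 0.834 = 0.2984.
θ_2 = 17.36° from the vertical.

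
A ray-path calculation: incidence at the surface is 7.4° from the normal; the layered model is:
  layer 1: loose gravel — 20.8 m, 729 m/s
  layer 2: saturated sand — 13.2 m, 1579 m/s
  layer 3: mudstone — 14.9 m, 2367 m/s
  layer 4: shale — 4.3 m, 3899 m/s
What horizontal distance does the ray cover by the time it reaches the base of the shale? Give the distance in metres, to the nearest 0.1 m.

17.5 m

Apply Snell's law at each interface; in layer i the horizontal offset is hᵢ·tan θᵢ.
Layer 1: θ = 7.40°; offset = 20.8·tan 7.40° = 2.701 m.
Layer 2: sin θ = 1579·sin 7.4°/729 = 0.2790, θ = 16.20°; offset = 13.2·tan 16.20° = 3.835 m.
Layer 3: sin θ = 2367·sin 7.4°/729 = 0.4182, θ = 24.72°; offset = 14.9·tan 24.72° = 6.860 m.
Layer 4: sin θ = 3899·sin 7.4°/729 = 0.6889, θ = 43.54°; offset = 4.3·tan 43.54° = 4.086 m.
Σ offsets = 17.482 m.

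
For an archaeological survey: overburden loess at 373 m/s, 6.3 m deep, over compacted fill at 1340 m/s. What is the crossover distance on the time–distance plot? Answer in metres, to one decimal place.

16.8 m

x_cross = 2h·√((V₂+V₁)/(V₂−V₁)).
(V₂+V₁)/(V₂−V₁) = (1340+373)/(1340−373) = 1.7715; √ = 1.3310.
x_cross = 2·6.3·1.3310 = 16.77 m.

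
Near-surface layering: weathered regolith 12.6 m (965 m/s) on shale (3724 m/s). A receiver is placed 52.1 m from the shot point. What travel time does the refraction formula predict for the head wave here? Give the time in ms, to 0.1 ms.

39.2 ms

t = x/V₂ + 2h·√(V₂²−V₁²)/(V₁V₂).
√(V₂²−V₁²) = √(3724²−965²) = 3596.8 m/s; delay term = 2·12.6·3596.8/(965·3724) = 0.02522 s.
t = 52.1/3724 + 0.02522 = 0.03921 s.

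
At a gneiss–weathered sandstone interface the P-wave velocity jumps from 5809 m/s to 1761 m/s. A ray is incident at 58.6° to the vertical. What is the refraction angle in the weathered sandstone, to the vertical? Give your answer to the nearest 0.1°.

15.0°

sin θ₁/V₁ = sin θ₂/V₂ ⇒ sin θ₂ = 1761·sin 58.6°/5809 = 1761·0.8536/5809 = 0.2588.
θ₂ = arcsin 0.2588 = 15.00° from the normal.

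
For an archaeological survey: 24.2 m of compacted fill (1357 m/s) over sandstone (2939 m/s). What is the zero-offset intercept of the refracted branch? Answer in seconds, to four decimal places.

θ_c = arcsin(V₁/V₂) = arcsin(1357/2939) = 27.50°; cos θ_c = 0.8870.
tᵢ = 2h·cos θ_c / V₁ = 2·24.2·0.8870 / 1357 = 0.03164 s.

0.0316 s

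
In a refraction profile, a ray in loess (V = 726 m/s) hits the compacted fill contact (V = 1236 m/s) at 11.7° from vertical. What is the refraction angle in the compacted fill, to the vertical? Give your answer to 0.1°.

sin θ₁/V₁ = sin θ₂/V₂ ⇒ sin θ₂ = 1236·sin 11.7°/726 = 1236·0.2028/726 = 0.3452.
θ₂ = arcsin 0.3452 = 20.20° from the normal.

20.2°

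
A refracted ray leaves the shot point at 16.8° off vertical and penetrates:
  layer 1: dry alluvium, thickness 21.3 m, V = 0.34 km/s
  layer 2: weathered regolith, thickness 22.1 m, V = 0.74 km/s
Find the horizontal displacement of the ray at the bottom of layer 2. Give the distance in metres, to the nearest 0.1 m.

24.3 m

Ray parameter p = sin 16.8° / 0.34 km/s = 8.5009e-01 s/km.
Layer 1: θ = 16.80°; offset = 21.3·tan 16.80° = 6.431 m.
Layer 2: sin θ = p·0.74 = 0.6291 → θ = 38.98°; offset = 22.1·tan 38.98° = 17.884 m.
Total horizontal offset = 24.315 m.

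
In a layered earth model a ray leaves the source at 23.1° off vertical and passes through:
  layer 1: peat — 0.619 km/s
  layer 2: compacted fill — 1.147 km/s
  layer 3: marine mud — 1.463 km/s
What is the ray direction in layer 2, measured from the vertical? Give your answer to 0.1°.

Ray parameter p = sin 23.1° / 0.619 = 6.3382e-01 s/km.
sin θ_2 = p·V_2 = 6.3382e-01 × 1.147 = 0.7270.
θ_2 = arcsin 0.7270 = 46.64°.

46.6°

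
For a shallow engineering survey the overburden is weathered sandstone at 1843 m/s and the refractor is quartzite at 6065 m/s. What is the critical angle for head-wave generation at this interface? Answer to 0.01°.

17.69°

Critical incidence: sin θ_c = V₁/V₂ = 1843/6065 = 0.3039.
θ_c = arcsin 0.3039 = 17.69°.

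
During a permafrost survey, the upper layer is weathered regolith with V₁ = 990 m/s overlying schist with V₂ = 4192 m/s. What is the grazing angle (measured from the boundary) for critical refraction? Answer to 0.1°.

At critical incidence the refracted ray runs along the interface (θ₂ = 90°), so sin θ_c = V₁/V₂.
θ_c = arcsin(990/4192) = arcsin 0.2362 = 13.66°.
Measured from the interface: 90° − 13.66° = 76.34°.

76.3°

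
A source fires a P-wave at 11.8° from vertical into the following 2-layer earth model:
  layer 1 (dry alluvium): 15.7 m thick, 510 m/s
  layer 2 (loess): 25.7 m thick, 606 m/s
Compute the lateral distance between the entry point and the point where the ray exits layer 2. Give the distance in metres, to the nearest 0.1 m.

9.7 m

p = sin θ₁/V₁ = sin 11.8°/510 = 4.0097e-04 s/m is conserved through the stack.
Layer 1: θ = 11.80°; offset = 15.7·tan 11.80° = 3.280 m.
Layer 2: sin θ = p·606 = 0.2430 → θ = 14.06°; offset = 25.7·tan 14.06° = 6.438 m.
Summing the layer offsets gives 9.718 m.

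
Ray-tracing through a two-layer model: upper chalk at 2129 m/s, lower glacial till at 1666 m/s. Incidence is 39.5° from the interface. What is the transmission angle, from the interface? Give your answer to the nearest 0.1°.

Convert to the normal: θ₁ = 90° − 39.5° = 50.5°.
sin θ₁/V₁ = sin θ₂/V₂ ⇒ sin θ₂ = 1666·sin 50.5°/2129 = 1666·0.7716/2129 = 0.6038.
θ₂ = sin⁻¹(0.6038) = 37.14° (from vertical).
From the interface: 90° − 37.14° = 52.86°.

52.9°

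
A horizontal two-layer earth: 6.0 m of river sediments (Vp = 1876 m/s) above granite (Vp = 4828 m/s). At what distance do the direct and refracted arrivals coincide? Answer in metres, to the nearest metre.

x_cross = 2h·√((V₂+V₁)/(V₂−V₁)).
(V₂+V₁)/(V₂−V₁) = (4828+1876)/(4828−1876) = 2.2710; √ = 1.5070.
x_cross = 2·6.0·1.5070 = 18.08 m.

18 m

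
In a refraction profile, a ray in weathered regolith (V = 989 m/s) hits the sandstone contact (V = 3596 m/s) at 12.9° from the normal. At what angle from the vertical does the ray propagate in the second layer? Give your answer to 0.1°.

54.3°

sin θ₁/V₁ = sin θ₂/V₂ ⇒ sin θ₂ = 3596·sin 12.9°/989 = 3596·0.2233/989 = 0.8117.
θ₂ = arcsin 0.8117 = 54.27° from the normal.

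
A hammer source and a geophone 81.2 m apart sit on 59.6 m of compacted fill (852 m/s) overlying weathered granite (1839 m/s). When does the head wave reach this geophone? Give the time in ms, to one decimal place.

168.1 ms

θ_c = arcsin(V₁/V₂) = arcsin(852/1839) = 27.60°, cos θ_c = 0.8862.
Intercept time tᵢ = 2h cos θ_c / V₁ = 2·59.6·0.8862/852 = 0.12399 s.
t = x/V₂ + tᵢ = 81.2/1839 + 0.12399 = 0.16814 s.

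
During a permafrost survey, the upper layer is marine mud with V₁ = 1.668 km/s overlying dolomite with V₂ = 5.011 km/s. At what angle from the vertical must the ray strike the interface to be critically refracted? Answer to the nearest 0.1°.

At critical incidence the refracted ray runs along the interface (θ₂ = 90°), so sin θ_c = V₁/V₂.
θ_c = arcsin(1.668/5.011) = arcsin 0.3329 = 19.44°.

19.4°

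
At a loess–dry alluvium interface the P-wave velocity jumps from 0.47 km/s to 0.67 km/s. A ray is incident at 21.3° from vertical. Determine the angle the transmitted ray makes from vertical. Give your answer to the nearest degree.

sin θ₁/V₁ = sin θ₂/V₂ ⇒ sin θ₂ = 0.67·sin 21.3°/0.47 = 0.67·0.3633/0.47 = 0.5178.
θ₂ = arcsin 0.5178 = 31.19° from the normal.

31°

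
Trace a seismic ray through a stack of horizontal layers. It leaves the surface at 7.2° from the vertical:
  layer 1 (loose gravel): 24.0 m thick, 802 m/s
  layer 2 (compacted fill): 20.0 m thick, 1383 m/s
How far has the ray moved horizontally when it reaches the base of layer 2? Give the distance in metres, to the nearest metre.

7 m

Apply Snell's law at each interface; in layer i the horizontal offset is hᵢ·tan θᵢ.
Layer 1: θ = 7.20°; offset = 24.0·tan 7.20° = 3.032 m.
Layer 2: sin θ = 1383·sin 7.2°/802 = 0.2161, θ = 12.48°; offset = 20.0·tan 12.48° = 4.427 m.
Summing the layer offsets gives 7.459 m.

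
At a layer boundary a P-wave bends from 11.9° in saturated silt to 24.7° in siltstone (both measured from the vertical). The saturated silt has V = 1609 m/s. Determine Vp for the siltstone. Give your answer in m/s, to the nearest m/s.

sin 11.9° = 0.2062; sin 24.7° = 0.4179.
V₂ = V₁·(sin θ₂/sin θ₁) = 1609·(0.4179/0.2062) = 3260.59 m/s.

3261 m/s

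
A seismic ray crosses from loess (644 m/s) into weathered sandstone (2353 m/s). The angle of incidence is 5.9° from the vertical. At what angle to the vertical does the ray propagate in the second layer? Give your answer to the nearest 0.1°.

22.1°

sin θ₁/V₁ = sin θ₂/V₂ ⇒ sin θ₂ = 2353·sin 5.9°/644 = 2353·0.1028/644 = 0.3756.
θ₂ = sin⁻¹(0.3756) = 22.06° (from vertical).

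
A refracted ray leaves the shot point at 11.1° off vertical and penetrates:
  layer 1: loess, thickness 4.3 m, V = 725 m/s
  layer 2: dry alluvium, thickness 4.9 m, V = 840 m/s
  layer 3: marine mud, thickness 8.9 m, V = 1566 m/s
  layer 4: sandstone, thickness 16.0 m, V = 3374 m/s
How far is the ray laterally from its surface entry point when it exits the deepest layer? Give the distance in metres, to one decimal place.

Apply Snell's law at each interface; in layer i the horizontal offset is hᵢ·tan θᵢ.
Layer 1: θ = 11.10°; offset = 4.3·tan 11.10° = 0.844 m.
Layer 2: sin θ = 840·sin 11.1°/725 = 0.2231, θ = 12.89°; offset = 4.9·tan 12.89° = 1.121 m.
Layer 3: sin θ = 1566·sin 11.1°/725 = 0.4158, θ = 24.57°; offset = 8.9·tan 24.57° = 4.070 m.
Layer 4: sin θ = 3374·sin 11.1°/725 = 0.8960, θ = 63.63°; offset = 16.0·tan 63.63° = 32.277 m.
Σ offsets = 38.311 m.

38.3 m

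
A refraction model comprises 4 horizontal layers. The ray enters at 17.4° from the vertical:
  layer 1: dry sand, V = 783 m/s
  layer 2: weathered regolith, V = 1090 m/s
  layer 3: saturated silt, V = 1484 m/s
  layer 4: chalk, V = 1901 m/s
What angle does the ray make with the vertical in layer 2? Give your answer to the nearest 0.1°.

Snell's law across each interface conserves sin θ / V, so sin θ_2 = V_2·sin θ₁/V₁.
sin θ_2 = 1090 × sin 17.4° / 783 = 0.4163.
θ_2 = 24.60° from the vertical.

24.6°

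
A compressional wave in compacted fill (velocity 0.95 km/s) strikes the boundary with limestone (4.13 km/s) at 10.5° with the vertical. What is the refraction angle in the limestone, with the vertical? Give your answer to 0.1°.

Snell's law: sin θ₂ = (V₂/V₁)·sin θ₁ = (4.13/0.95)·sin 10.5° = 0.7922.
θ₂ = sin⁻¹(0.7922) = 52.40° (from vertical).

52.4°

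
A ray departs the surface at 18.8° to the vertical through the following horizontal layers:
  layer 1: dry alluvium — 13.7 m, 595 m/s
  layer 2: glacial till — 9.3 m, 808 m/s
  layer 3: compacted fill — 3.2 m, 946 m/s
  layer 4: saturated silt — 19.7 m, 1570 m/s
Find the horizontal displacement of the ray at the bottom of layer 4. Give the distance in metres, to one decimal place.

42.9 m

p = sin θ₁/V₁ = sin 18.8°/595 = 5.4162e-04 s/m is conserved through the stack.
Layer 1: θ = 18.80°; offset = 13.7·tan 18.80° = 4.664 m.
Layer 2: sin θ = p·808 = 0.4376 → θ = 25.95°; offset = 9.3·tan 25.95° = 4.526 m.
Layer 3: sin θ = p·946 = 0.5124 → θ = 30.82°; offset = 3.2·tan 30.82° = 1.909 m.
Layer 4: sin θ = p·1570 = 0.8503 → θ = 58.25°; offset = 19.7·tan 58.25° = 31.834 m.
Summing the layer offsets gives 42.934 m.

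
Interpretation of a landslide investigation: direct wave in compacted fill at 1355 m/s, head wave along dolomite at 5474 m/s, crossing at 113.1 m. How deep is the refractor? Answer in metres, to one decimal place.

x_cross = 2h·√((V₂+V₁)/(V₂−V₁)) → h = x_cross / (2·√((V₂+V₁)/(V₂−V₁))).
√((V₂+V₁)/(V₂−V₁)) = √((5474+1355)/(5474−1355)) = 1.2876.
h = 113.1 / (2·1.2876) = 43.92 m.

43.9 m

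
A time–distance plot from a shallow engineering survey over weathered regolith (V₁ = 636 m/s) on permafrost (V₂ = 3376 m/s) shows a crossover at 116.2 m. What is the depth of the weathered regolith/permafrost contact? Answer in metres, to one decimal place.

x_cross = 2h·√((V₂+V₁)/(V₂−V₁)) → h = x_cross / (2·√((V₂+V₁)/(V₂−V₁))).
√((V₂+V₁)/(V₂−V₁)) = √((3376+636)/(3376−636)) = 1.2101.
h = 116.2 / (2·1.2101) = 48.01 m.

48.0 m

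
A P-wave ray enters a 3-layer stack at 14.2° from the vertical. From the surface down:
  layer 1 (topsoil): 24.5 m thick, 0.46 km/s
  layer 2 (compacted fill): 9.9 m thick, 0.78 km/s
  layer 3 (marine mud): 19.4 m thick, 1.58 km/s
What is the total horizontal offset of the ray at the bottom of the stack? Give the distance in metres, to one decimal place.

Apply Snell's law at each interface; in layer i the horizontal offset is hᵢ·tan θᵢ.
Layer 1: θ = 14.20°; offset = 24.5·tan 14.20° = 6.199 m.
Layer 2: sin θ = 0.78·sin 14.2°/0.46 = 0.4160, θ = 24.58°; offset = 9.9·tan 24.58° = 4.528 m.
Layer 3: sin θ = 1.58·sin 14.2°/0.46 = 0.8426, θ = 57.41°; offset = 19.4·tan 57.41° = 30.350 m.
Summing the layer offsets gives 41.078 m.

41.1 m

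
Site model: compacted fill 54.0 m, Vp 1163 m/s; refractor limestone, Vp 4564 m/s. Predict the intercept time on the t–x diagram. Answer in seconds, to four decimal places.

0.0898 s

tᵢ = 2h·√(V₂²−V₁²)/(V₁V₂).
√(V₂²−V₁²) = √(4564²−1163²) = 4413.3 m/s.
tᵢ = 2·54.0·4413.3/(1163·4564) = 0.08980 s.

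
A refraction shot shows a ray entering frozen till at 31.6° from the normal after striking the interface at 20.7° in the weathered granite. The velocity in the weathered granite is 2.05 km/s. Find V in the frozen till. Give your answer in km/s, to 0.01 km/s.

Snell's law: sin 20.7°/V₁ = sin 31.6°/V₂.
V₂ = V₁·sin 31.6°/sin 20.7° = 2.05 × 1.4824 = 3.04 km/s.

3.04 km/s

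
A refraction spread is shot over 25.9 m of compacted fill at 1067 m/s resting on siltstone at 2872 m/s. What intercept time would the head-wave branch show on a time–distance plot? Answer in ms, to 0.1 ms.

45.1 ms

tᵢ = 2h·√(V₂²−V₁²)/(V₁V₂).
√(V₂²−V₁²) = √(2872²−1067²) = 2666.4 m/s.
tᵢ = 2·25.9·2666.4/(1067·2872) = 0.04507 s.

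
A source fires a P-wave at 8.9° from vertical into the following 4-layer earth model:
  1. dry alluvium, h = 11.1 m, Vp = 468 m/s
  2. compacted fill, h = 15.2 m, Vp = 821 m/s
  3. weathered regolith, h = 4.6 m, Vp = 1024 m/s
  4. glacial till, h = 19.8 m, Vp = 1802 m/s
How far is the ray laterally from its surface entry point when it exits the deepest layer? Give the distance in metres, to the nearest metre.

22 m

Apply Snell's law at each interface; in layer i the horizontal offset is hᵢ·tan θᵢ.
Layer 1: θ = 8.90°; offset = 11.1·tan 8.90° = 1.738 m.
Layer 2: sin θ = 821·sin 8.9°/468 = 0.2714, θ = 15.75°; offset = 15.2·tan 15.75° = 4.286 m.
Layer 3: sin θ = 1024·sin 8.9°/468 = 0.3385, θ = 19.79°; offset = 4.6·tan 19.79° = 1.655 m.
Layer 4: sin θ = 1802·sin 8.9°/468 = 0.5957, θ = 36.56°; offset = 19.8·tan 36.56° = 14.685 m.
Summing the layer offsets gives 22.364 m.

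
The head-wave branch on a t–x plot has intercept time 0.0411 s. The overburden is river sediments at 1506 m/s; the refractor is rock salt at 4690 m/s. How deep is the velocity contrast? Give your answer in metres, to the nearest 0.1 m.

θ_c = arcsin(1506/4690) = 18.73°; cos θ_c = 0.9470.
tᵢ = 2h cos θ_c/V₁ ⇒ h = tᵢ·V₁/(2 cos θ_c) = 0.0411·1506/(2·0.9470) = 32.68 m.

32.7 m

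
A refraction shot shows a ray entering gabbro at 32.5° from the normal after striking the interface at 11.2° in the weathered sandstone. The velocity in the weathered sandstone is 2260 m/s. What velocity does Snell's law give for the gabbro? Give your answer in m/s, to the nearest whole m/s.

6252 m/s

Snell's law: sin 11.2°/V₁ = sin 32.5°/V₂.
V₂ = V₁·sin 32.5°/sin 11.2° = 2260 × 2.7662 = 6251.71 m/s.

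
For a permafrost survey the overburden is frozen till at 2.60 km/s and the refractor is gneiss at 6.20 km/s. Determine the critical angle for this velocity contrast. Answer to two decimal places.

24.79°

At critical incidence the refracted ray runs along the interface (θ₂ = 90°), so sin θ_c = V₁/V₂.
θ_c = arcsin(2.60/6.20) = arcsin 0.4194 = 24.79°.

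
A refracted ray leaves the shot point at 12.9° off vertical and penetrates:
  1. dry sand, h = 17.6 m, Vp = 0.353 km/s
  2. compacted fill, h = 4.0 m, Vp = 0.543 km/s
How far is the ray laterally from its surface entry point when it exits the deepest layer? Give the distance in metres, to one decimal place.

5.5 m

p = sin θ₁/V₁ = sin 12.9°/0.353 = 6.3244e-01 s/km is conserved through the stack.
Layer 1: θ = 12.90°; offset = 17.6·tan 12.90° = 4.031 m.
Layer 2: sin θ = p·0.543 = 0.3434 → θ = 20.08°; offset = 4.0·tan 20.08° = 1.463 m.
Σ offsets = 5.494 m.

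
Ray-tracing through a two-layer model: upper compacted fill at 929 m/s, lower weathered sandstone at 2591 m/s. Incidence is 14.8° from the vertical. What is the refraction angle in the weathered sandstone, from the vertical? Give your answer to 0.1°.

45.4°

sin θ₁/V₁ = sin θ₂/V₂ ⇒ sin θ₂ = 2591·sin 14.8°/929 = 2591·0.2554/929 = 0.7124.
θ₂ = arcsin 0.7124 = 45.43° from the normal.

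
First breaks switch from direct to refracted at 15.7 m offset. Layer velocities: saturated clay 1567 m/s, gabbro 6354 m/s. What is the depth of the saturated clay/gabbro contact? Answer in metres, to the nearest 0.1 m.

x_cross = 2h·√((V₂+V₁)/(V₂−V₁)) → h = x_cross / (2·√((V₂+V₁)/(V₂−V₁))).
√((V₂+V₁)/(V₂−V₁)) = √((6354+1567)/(6354−1567)) = 1.2863.
h = 15.7 / (2·1.2863) = 6.10 m.

6.1 m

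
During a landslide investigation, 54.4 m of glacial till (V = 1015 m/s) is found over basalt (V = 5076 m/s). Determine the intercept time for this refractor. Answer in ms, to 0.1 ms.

105.0 ms

θ_c = arcsin(V₁/V₂) = arcsin(1015/5076) = 11.53°; cos θ_c = 0.9798.
tᵢ = 2h·cos θ_c / V₁ = 2·54.4·0.9798 / 1015 = 0.10503 s.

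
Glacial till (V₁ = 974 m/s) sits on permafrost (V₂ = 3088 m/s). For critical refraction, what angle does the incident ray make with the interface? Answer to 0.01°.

71.61°

Critical incidence: sin θ_c = V₁/V₂ = 974/3088 = 0.3154.
θ_c = arcsin 0.3154 = 18.39°.
Measured from the interface: 90° − 18.39° = 71.61°.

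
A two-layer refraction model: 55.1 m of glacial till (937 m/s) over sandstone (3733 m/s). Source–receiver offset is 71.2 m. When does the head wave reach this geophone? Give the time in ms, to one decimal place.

132.9 ms

t = x/V₂ + 2h·√(V₂²−V₁²)/(V₁V₂).
√(V₂²−V₁²) = √(3733²−937²) = 3613.5 m/s; delay term = 2·55.1·3613.5/(937·3733) = 0.11384 s.
t = 71.2/3733 + 0.11384 = 0.13292 s.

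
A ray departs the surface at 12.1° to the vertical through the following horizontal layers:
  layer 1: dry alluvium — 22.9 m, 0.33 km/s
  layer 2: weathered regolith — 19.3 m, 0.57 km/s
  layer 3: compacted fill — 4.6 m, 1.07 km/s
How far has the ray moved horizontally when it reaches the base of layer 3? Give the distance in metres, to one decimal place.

16.7 m

p = sin θ₁/V₁ = sin 12.1°/0.33 = 6.3521e-01 s/km is conserved through the stack.
Layer 1: θ = 12.10°; offset = 22.9·tan 12.10° = 4.909 m.
Layer 2: sin θ = p·0.57 = 0.3621 → θ = 21.23°; offset = 19.3·tan 21.23° = 7.497 m.
Layer 3: sin θ = p·1.07 = 0.6797 → θ = 42.82°; offset = 4.6·tan 42.82° = 4.262 m.
Total horizontal offset = 16.668 m.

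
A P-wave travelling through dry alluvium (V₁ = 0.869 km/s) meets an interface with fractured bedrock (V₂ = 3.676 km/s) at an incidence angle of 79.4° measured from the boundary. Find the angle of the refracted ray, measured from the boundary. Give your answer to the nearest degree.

39°

Convert to the normal: θ₁ = 90° − 79.4° = 10.6°.
Snell's law: sin θ₂ = (V₂/V₁)·sin θ₁ = (3.676/0.869)·sin 10.6° = 0.7781.
θ₂ = sin⁻¹(0.7781) = 51.09° (from vertical).
From the interface: 90° − 51.09° = 38.91°.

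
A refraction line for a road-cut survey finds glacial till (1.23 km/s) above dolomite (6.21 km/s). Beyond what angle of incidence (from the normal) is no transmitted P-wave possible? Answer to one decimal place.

11.4°

Critical incidence: sin θ_c = V₁/V₂ = 1.23/6.21 = 0.1981.
θ_c = arcsin 0.1981 = 11.42°.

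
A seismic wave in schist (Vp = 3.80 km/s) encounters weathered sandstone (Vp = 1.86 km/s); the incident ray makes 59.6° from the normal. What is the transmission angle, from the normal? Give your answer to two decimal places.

24.97°

Snell's law: sin θ₂ = (V₂/V₁)·sin θ₁ = (1.86/3.80)·sin 59.6° = 0.4222.
θ₂ = arcsin 0.4222 = 24.97° from the normal.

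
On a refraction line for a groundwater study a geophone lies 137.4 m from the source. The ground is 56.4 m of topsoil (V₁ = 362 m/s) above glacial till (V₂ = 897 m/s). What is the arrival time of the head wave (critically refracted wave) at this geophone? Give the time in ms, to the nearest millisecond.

t = x/V₂ + 2h·√(V₂²−V₁²)/(V₁V₂).
√(V₂²−V₁²) = √(897²−362²) = 820.7 m/s; delay term = 2·56.4·820.7/(362·897) = 0.28510 s.
t = 137.4/897 + 0.28510 = 0.43828 s.

438 ms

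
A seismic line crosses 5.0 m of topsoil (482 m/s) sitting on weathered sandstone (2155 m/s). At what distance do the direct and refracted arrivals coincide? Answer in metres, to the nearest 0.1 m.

12.6 m

θ_c = arcsin(482/2155) = 12.92°, so cos θ_c = 0.9747 and tᵢ = 2h cos θ_c/V₁ = 0.0202 s.
At crossover x/V₁ = x/V₂ + tᵢ ⇒ x = tᵢ/(1/V₁ − 1/V₂) = 0.02022/(2.0747e-03 − 4.6404e-04) = 12.55 m.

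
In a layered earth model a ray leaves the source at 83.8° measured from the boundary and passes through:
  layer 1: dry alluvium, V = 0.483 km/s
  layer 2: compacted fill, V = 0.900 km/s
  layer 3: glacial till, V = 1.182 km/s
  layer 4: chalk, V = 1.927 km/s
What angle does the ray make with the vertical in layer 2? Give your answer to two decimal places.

From the normal: θ₁ = 90° − 83.8° = 6.2°.
Snell's law across each interface conserves sin θ / V, so sin θ_2 = V_2·sin θ₁/V₁.
sin θ_2 = 0.900 × sin 6.2° / 0.483 = 0.2012.
θ_2 = arcsin 0.2012 = 11.61°.

11.61°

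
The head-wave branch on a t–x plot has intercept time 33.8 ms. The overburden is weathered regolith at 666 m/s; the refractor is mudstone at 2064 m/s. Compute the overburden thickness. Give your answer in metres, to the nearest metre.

12 m

h = tᵢ·V₁·V₂ / (2·√(V₂²−V₁²)).
√(V₂²−V₁²) = √(2064² − 666²) = 1953.6 m/s.
h = 0.0338 s × 666 × 2064 / (2 × 1953.6) = 11.89 m.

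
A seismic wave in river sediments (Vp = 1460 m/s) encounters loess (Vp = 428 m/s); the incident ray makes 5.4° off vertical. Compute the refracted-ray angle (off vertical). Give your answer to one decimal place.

Snell's law: sin θ₂ = (V₂/V₁)·sin θ₁ = (428/1460)·sin 5.4° = 0.0276.
θ₂ = sin⁻¹(0.0276) = 1.58° (from vertical).

1.6°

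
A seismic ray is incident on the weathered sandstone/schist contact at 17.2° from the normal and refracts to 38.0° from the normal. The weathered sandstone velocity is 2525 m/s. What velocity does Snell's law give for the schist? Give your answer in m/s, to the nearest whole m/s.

5257 m/s

Snell's law: sin 17.2°/V₁ = sin 38.0°/V₂.
V₂ = V₁·sin 38.0°/sin 17.2° = 2525 × 2.0820 = 5257.03 m/s.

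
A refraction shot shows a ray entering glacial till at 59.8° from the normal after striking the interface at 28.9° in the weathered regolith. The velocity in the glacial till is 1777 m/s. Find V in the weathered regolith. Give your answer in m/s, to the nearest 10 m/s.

Snell's law: sin 28.9°/V₁ = sin 59.8°/V₂.
V₁ = V₂·sin 28.9°/sin 59.8° = 1777 × 0.5592 = 993.66 m/s.

990 m/s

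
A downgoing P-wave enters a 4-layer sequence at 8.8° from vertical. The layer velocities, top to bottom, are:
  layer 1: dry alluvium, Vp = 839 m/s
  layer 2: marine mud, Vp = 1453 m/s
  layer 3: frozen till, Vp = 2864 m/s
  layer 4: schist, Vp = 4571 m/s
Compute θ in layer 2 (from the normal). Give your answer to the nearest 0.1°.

Ray parameter p = sin 8.8° / 839 = 1.8234e-04 s/m.
sin θ_2 = p·V_2 = 1.8234e-04 × 1453 = 0.2649.
θ_2 = arcsin 0.2649 = 15.36°.

15.4°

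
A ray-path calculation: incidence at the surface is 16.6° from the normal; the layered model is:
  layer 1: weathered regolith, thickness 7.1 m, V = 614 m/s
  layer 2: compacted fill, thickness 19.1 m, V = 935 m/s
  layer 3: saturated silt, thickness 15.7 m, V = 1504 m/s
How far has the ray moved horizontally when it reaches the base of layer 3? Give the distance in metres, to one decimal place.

26.7 m

Apply Snell's law at each interface; in layer i the horizontal offset is hᵢ·tan θᵢ.
Layer 1: θ = 16.60°; offset = 7.1·tan 16.60° = 2.117 m.
Layer 2: sin θ = 935·sin 16.6°/614 = 0.4350, θ = 25.79°; offset = 19.1·tan 25.79° = 9.228 m.
Layer 3: sin θ = 1504·sin 16.6°/614 = 0.6998, θ = 44.41°; offset = 15.7·tan 44.41° = 15.380 m.
Summing the layer offsets gives 26.725 m.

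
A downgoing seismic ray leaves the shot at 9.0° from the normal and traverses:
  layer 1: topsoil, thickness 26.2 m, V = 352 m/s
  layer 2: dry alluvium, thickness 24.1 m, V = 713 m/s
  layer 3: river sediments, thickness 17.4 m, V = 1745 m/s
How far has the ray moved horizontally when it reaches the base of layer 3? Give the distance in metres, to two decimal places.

33.57 m

Ray parameter p = sin 9.0° / 352 m/s = 4.4442e-04 s/m.
Layer 1: θ = 9.00°; offset = 26.2·tan 9.00° = 4.1497 m.
Layer 2: sin θ = p·713 = 0.3169 → θ = 18.47°; offset = 24.1·tan 18.47° = 8.0514 m.
Layer 3: sin θ = p·1745 = 0.7755 → θ = 50.85°; offset = 17.4·tan 50.85° = 21.3733 m.
Total horizontal offset = 33.5744 m.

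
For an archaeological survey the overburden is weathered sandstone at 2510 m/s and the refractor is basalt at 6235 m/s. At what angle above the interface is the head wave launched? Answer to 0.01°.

66.26°

Critical incidence: sin θ_c = V₁/V₂ = 2510/6235 = 0.4026.
θ_c = arcsin 0.4026 = 23.74°.
Measured from the interface: 90° − 23.74° = 66.26°.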